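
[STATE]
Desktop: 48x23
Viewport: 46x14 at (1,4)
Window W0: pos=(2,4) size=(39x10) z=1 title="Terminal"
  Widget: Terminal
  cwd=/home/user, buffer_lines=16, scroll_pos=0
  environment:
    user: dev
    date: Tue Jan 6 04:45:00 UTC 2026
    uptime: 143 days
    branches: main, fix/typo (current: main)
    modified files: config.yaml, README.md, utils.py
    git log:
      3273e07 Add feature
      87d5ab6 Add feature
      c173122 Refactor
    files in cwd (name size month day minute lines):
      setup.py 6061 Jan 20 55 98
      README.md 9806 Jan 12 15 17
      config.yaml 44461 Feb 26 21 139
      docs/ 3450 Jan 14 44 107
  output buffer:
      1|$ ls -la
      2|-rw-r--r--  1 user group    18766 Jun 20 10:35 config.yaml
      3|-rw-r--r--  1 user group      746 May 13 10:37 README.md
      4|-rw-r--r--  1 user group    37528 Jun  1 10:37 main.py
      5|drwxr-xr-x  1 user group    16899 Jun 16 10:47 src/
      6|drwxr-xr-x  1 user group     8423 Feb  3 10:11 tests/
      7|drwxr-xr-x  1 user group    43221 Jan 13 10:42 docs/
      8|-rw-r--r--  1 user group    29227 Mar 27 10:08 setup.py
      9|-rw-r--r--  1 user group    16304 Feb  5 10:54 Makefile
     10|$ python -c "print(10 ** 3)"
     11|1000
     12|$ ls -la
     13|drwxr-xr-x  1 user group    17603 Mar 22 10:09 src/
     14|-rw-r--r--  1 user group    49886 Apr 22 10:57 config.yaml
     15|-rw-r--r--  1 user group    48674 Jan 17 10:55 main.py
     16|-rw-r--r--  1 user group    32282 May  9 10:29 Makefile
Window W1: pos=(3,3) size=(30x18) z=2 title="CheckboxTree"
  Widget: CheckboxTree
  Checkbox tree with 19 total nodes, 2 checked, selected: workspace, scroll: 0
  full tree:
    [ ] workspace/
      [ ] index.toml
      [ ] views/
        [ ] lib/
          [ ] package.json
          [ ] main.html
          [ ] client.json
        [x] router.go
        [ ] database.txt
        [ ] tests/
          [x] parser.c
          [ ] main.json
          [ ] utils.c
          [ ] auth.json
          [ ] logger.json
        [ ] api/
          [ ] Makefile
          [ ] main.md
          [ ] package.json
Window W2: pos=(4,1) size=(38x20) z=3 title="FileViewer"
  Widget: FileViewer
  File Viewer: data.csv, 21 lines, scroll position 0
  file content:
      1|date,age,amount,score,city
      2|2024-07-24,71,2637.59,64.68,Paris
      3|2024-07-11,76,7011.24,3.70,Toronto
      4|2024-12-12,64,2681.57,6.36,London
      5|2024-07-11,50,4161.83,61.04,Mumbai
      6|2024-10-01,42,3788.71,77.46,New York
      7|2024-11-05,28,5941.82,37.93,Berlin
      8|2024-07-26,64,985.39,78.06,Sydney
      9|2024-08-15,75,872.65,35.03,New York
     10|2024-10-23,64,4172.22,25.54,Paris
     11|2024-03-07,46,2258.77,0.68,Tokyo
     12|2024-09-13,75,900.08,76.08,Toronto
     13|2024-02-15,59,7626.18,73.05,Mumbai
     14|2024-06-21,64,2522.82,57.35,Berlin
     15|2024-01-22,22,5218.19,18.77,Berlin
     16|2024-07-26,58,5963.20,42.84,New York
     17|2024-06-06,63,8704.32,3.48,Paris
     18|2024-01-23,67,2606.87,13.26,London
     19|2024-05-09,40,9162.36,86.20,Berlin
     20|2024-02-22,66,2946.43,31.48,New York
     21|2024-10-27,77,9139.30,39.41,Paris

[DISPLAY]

 ┏┃┃date,age,amount,score,city         ▲┃     
 ┃┠┃2024-07-24,71,2637.59,64.68,Paris  █┃     
 ┠┃┃2024-07-11,76,7011.24,3.70,Toronto ░┃     
 ┃┃┃2024-12-12,64,2681.57,6.36,London  ░┃     
 ┃┃┃2024-07-11,50,4161.83,61.04,Mumbai ░┃     
 ┃┃┃2024-10-01,42,3788.71,77.46,New Yor░┃     
 ┃┃┃2024-11-05,28,5941.82,37.93,Berlin ░┃     
 ┃┃┃2024-07-26,64,985.39,78.06,Sydney  ░┃     
 ┃┃┃2024-08-15,75,872.65,35.03,New York░┃     
 ┗┃┃2024-10-23,64,4172.22,25.54,Paris  ░┃     
  ┃┃2024-03-07,46,2258.77,0.68,Tokyo   ░┃     
  ┃┃2024-09-13,75,900.08,76.08,Toronto ░┃     
  ┃┃2024-02-15,59,7626.18,73.05,Mumbai ░┃     
  ┃┃2024-06-21,64,2522.82,57.35,Berlin ░┃     


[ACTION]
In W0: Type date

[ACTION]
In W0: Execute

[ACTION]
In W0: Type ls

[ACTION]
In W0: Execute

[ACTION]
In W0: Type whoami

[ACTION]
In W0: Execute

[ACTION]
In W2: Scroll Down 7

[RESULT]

 ┏┃┃2024-10-01,42,3788.71,77.46,New Yor▲┃     
 ┃┠┃2024-11-05,28,5941.82,37.93,Berlin ░┃     
 ┠┃┃2024-07-26,64,985.39,78.06,Sydney  ░┃     
 ┃┃┃2024-08-15,75,872.65,35.03,New York░┃     
 ┃┃┃2024-10-23,64,4172.22,25.54,Paris  ░┃     
 ┃┃┃2024-03-07,46,2258.77,0.68,Tokyo   ░┃     
 ┃┃┃2024-09-13,75,900.08,76.08,Toronto ░┃     
 ┃┃┃2024-02-15,59,7626.18,73.05,Mumbai ░┃     
 ┃┃┃2024-06-21,64,2522.82,57.35,Berlin ░┃     
 ┗┃┃2024-01-22,22,5218.19,18.77,Berlin ░┃     
  ┃┃2024-07-26,58,5963.20,42.84,New Yor░┃     
  ┃┃2024-06-06,63,8704.32,3.48,Paris   ░┃     
  ┃┃2024-01-23,67,2606.87,13.26,London ░┃     
  ┃┃2024-05-09,40,9162.36,86.20,Berlin ░┃     


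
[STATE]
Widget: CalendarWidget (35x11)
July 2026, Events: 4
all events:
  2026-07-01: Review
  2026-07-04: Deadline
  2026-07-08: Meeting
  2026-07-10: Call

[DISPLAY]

             July 2026             
Mo Tu We Th Fr Sa Su               
       1*  2  3  4*  5             
 6  7  8*  9 10* 11 12             
13 14 15 16 17 18 19               
20 21 22 23 24 25 26               
27 28 29 30 31                     
                                   
                                   
                                   
                                   


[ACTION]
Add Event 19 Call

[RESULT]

             July 2026             
Mo Tu We Th Fr Sa Su               
       1*  2  3  4*  5             
 6  7  8*  9 10* 11 12             
13 14 15 16 17 18 19*              
20 21 22 23 24 25 26               
27 28 29 30 31                     
                                   
                                   
                                   
                                   


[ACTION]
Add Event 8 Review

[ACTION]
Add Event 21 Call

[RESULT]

             July 2026             
Mo Tu We Th Fr Sa Su               
       1*  2  3  4*  5             
 6  7  8*  9 10* 11 12             
13 14 15 16 17 18 19*              
20 21* 22 23 24 25 26              
27 28 29 30 31                     
                                   
                                   
                                   
                                   


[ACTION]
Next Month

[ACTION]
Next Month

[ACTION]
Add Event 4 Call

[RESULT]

           September 2026          
Mo Tu We Th Fr Sa Su               
    1  2  3  4*  5  6              
 7  8  9 10 11 12 13               
14 15 16 17 18 19 20               
21 22 23 24 25 26 27               
28 29 30                           
                                   
                                   
                                   
                                   


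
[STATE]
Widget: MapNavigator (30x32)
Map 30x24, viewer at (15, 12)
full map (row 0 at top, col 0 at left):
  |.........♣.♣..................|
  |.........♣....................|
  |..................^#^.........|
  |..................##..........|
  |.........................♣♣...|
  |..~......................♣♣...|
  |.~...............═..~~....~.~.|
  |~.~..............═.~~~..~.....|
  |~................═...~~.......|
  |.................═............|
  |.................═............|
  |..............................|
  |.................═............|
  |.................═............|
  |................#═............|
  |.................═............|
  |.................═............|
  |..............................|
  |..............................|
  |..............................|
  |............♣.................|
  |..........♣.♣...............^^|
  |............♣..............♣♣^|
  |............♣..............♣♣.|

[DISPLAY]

                              
                              
                              
                              
.........♣.♣..................
.........♣....................
..................^#^.........
..................##..........
.........................♣♣...
..~......................♣♣...
.~...............═..~~....~.~.
~.~..............═.~~~..~.....
~................═...~~.......
.................═............
.................═............
..............................
...............@.═............
.................═............
................#═............
.................═............
.................═............
..............................
..............................
..............................
............♣.................
..........♣.♣...............^^
............♣..............♣♣^
............♣..............♣♣.
                              
                              
                              
                              


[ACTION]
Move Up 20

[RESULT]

                              
                              
                              
                              
                              
                              
                              
                              
                              
                              
                              
                              
                              
                              
                              
                              
.........♣.♣...@..............
.........♣....................
..................^#^.........
..................##..........
.........................♣♣...
..~......................♣♣...
.~...............═..~~....~.~.
~.~..............═.~~~..~.....
~................═...~~.......
.................═............
.................═............
..............................
.................═............
.................═............
................#═............
.................═............


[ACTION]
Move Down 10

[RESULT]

                              
                              
                              
                              
                              
                              
.........♣.♣..................
.........♣....................
..................^#^.........
..................##..........
.........................♣♣...
..~......................♣♣...
.~...............═..~~....~.~.
~.~..............═.~~~..~.....
~................═...~~.......
.................═............
...............@.═............
..............................
.................═............
.................═............
................#═............
.................═............
.................═............
..............................
..............................
..............................
............♣.................
..........♣.♣...............^^
............♣..............♣♣^
............♣..............♣♣.
                              
                              


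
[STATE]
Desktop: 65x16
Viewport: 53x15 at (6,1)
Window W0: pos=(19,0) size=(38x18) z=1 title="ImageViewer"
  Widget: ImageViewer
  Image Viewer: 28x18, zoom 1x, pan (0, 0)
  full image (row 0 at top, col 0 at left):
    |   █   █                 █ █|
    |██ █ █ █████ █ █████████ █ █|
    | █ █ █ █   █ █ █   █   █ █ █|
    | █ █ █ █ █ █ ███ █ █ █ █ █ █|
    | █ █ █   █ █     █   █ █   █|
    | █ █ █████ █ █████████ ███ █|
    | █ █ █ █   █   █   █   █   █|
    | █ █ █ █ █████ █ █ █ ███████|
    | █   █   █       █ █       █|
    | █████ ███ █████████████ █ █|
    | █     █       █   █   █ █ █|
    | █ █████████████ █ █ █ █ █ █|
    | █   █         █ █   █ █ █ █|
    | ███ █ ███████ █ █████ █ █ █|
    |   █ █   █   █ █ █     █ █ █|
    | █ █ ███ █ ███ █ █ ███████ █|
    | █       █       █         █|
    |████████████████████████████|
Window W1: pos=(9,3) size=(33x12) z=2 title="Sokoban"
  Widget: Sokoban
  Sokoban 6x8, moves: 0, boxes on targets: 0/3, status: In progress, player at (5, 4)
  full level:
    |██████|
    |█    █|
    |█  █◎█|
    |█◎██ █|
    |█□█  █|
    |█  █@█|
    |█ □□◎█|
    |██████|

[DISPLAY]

             ┃ ImageViewer                        ┃  
             ┠────────────────────────────────────┨  
   ┏━━━━━━━━━━━━━━━━━━━━━━━━━━━━━━━┓   █ █        ┃  
   ┃ Sokoban                       ┃██ █ █        ┃  
   ┠───────────────────────────────┨ █ █ █        ┃  
   ┃██████                         ┃ █ █ █        ┃  
   ┃█    █                         ┃ █   █        ┃  
   ┃█  █◎█                         ┃ ███ █        ┃  
   ┃█◎██ █                         ┃ █   █        ┃  
   ┃█□█  █                         ┃██████        ┃  
   ┃█  █@█                         ┃     █        ┃  
   ┃█ □□◎█                         ┃██ █ █        ┃  
   ┃██████                         ┃ █ █ █        ┃  
   ┗━━━━━━━━━━━━━━━━━━━━━━━━━━━━━━━┛ █ █ █        ┃  
             ┃ █   █         █ █   █ █ █ █        ┃  


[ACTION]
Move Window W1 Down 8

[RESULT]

             ┃ ImageViewer                        ┃  
             ┠────────────────────────────────────┨  
             ┃   █   █                 █ █        ┃  
   ┏━━━━━━━━━━━━━━━━━━━━━━━━━━━━━━━┓██ █ █        ┃  
   ┃ Sokoban                       ┃ █ █ █        ┃  
   ┠───────────────────────────────┨ █ █ █        ┃  
   ┃██████                         ┃ █   █        ┃  
   ┃█    █                         ┃ ███ █        ┃  
   ┃█  █◎█                         ┃ █   █        ┃  
   ┃█◎██ █                         ┃██████        ┃  
   ┃█□█  █                         ┃     █        ┃  
   ┃█  █@█                         ┃██ █ █        ┃  
   ┃█ □□◎█                         ┃ █ █ █        ┃  
   ┃██████                         ┃ █ █ █        ┃  
   ┗━━━━━━━━━━━━━━━━━━━━━━━━━━━━━━━┛ █ █ █        ┃  


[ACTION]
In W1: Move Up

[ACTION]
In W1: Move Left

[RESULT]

             ┃ ImageViewer                        ┃  
             ┠────────────────────────────────────┨  
             ┃   █   █                 █ █        ┃  
   ┏━━━━━━━━━━━━━━━━━━━━━━━━━━━━━━━┓██ █ █        ┃  
   ┃ Sokoban                       ┃ █ █ █        ┃  
   ┠───────────────────────────────┨ █ █ █        ┃  
   ┃██████                         ┃ █   █        ┃  
   ┃█    █                         ┃ ███ █        ┃  
   ┃█  █◎█                         ┃ █   █        ┃  
   ┃█◎██ █                         ┃██████        ┃  
   ┃█□█@ █                         ┃     █        ┃  
   ┃█  █ █                         ┃██ █ █        ┃  
   ┃█ □□◎█                         ┃ █ █ █        ┃  
   ┃██████                         ┃ █ █ █        ┃  
   ┗━━━━━━━━━━━━━━━━━━━━━━━━━━━━━━━┛ █ █ █        ┃  


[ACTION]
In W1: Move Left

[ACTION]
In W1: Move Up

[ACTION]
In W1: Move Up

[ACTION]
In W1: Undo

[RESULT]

             ┃ ImageViewer                        ┃  
             ┠────────────────────────────────────┨  
             ┃   █   █                 █ █        ┃  
   ┏━━━━━━━━━━━━━━━━━━━━━━━━━━━━━━━┓██ █ █        ┃  
   ┃ Sokoban                       ┃ █ █ █        ┃  
   ┠───────────────────────────────┨ █ █ █        ┃  
   ┃██████                         ┃ █   █        ┃  
   ┃█    █                         ┃ ███ █        ┃  
   ┃█  █◎█                         ┃ █   █        ┃  
   ┃█◎██ █                         ┃██████        ┃  
   ┃█□█ @█                         ┃     █        ┃  
   ┃█  █ █                         ┃██ █ █        ┃  
   ┃█ □□◎█                         ┃ █ █ █        ┃  
   ┃██████                         ┃ █ █ █        ┃  
   ┗━━━━━━━━━━━━━━━━━━━━━━━━━━━━━━━┛ █ █ █        ┃  


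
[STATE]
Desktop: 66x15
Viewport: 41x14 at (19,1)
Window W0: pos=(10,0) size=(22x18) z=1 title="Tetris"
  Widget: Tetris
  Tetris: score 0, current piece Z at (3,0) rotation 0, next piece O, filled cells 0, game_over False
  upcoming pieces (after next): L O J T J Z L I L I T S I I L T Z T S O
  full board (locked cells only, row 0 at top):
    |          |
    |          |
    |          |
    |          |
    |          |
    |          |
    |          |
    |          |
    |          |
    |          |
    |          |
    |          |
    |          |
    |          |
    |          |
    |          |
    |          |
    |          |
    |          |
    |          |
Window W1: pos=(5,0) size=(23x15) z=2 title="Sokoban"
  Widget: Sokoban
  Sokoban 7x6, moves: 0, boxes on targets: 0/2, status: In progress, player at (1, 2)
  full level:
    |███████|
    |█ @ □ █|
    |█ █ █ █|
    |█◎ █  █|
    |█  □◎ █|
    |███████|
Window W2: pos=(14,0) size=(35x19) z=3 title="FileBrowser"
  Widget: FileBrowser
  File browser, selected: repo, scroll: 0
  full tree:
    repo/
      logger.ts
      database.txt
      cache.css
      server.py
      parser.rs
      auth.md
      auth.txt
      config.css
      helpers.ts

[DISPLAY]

eBrowser                     ┃           
─────────────────────────────┨           
] repo/                      ┃           
logger.ts                    ┃           
database.txt                 ┃           
cache.css                    ┃           
server.py                    ┃           
parser.rs                    ┃           
auth.md                      ┃           
auth.txt                     ┃           
config.css                   ┃           
helpers.ts                   ┃           
                             ┃           
                             ┃           


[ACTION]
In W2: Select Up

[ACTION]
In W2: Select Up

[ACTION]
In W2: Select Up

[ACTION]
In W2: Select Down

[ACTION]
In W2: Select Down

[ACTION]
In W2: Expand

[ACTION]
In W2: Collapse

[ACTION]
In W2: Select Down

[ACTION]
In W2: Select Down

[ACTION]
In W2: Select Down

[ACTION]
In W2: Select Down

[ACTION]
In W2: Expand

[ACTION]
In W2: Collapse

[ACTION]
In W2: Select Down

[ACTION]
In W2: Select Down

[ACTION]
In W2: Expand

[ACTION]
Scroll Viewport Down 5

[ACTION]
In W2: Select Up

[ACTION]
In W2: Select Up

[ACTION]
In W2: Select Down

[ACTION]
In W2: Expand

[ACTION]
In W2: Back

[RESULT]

eBrowser                     ┃           
─────────────────────────────┨           
] repo/                      ┃           
                             ┃           
                             ┃           
                             ┃           
                             ┃           
                             ┃           
                             ┃           
                             ┃           
                             ┃           
                             ┃           
                             ┃           
                             ┃           


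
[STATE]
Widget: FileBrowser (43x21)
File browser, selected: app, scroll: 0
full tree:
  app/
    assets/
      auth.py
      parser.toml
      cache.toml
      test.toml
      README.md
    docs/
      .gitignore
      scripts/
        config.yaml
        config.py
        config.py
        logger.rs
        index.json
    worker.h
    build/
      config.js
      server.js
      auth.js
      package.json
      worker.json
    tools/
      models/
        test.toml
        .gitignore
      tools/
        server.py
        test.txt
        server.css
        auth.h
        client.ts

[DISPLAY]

> [-] app/                                 
    [+] assets/                            
    [+] docs/                              
    worker.h                               
    [+] build/                             
    [+] tools/                             
                                           
                                           
                                           
                                           
                                           
                                           
                                           
                                           
                                           
                                           
                                           
                                           
                                           
                                           
                                           


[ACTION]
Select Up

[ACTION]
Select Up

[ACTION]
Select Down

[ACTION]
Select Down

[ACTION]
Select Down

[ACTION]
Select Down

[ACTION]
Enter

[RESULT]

  [-] app/                                 
    [+] assets/                            
    [+] docs/                              
    worker.h                               
  > [-] build/                             
      config.js                            
      server.js                            
      auth.js                              
      package.json                         
      worker.json                          
    [+] tools/                             
                                           
                                           
                                           
                                           
                                           
                                           
                                           
                                           
                                           
                                           


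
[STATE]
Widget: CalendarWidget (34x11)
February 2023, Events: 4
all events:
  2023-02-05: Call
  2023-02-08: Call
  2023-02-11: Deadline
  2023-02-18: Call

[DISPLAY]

          February 2023           
Mo Tu We Th Fr Sa Su              
       1  2  3  4  5*             
 6  7  8*  9 10 11* 12            
13 14 15 16 17 18* 19             
20 21 22 23 24 25 26              
27 28                             
                                  
                                  
                                  
                                  


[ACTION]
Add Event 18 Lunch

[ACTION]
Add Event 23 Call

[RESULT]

          February 2023           
Mo Tu We Th Fr Sa Su              
       1  2  3  4  5*             
 6  7  8*  9 10 11* 12            
13 14 15 16 17 18* 19             
20 21 22 23* 24 25 26             
27 28                             
                                  
                                  
                                  
                                  


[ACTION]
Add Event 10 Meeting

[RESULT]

          February 2023           
Mo Tu We Th Fr Sa Su              
       1  2  3  4  5*             
 6  7  8*  9 10* 11* 12           
13 14 15 16 17 18* 19             
20 21 22 23* 24 25 26             
27 28                             
                                  
                                  
                                  
                                  


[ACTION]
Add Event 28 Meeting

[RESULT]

          February 2023           
Mo Tu We Th Fr Sa Su              
       1  2  3  4  5*             
 6  7  8*  9 10* 11* 12           
13 14 15 16 17 18* 19             
20 21 22 23* 24 25 26             
27 28*                            
                                  
                                  
                                  
                                  


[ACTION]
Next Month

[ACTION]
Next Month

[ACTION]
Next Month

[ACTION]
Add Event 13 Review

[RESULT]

             May 2023             
Mo Tu We Th Fr Sa Su              
 1  2  3  4  5  6  7              
 8  9 10 11 12 13* 14             
15 16 17 18 19 20 21              
22 23 24 25 26 27 28              
29 30 31                          
                                  
                                  
                                  
                                  


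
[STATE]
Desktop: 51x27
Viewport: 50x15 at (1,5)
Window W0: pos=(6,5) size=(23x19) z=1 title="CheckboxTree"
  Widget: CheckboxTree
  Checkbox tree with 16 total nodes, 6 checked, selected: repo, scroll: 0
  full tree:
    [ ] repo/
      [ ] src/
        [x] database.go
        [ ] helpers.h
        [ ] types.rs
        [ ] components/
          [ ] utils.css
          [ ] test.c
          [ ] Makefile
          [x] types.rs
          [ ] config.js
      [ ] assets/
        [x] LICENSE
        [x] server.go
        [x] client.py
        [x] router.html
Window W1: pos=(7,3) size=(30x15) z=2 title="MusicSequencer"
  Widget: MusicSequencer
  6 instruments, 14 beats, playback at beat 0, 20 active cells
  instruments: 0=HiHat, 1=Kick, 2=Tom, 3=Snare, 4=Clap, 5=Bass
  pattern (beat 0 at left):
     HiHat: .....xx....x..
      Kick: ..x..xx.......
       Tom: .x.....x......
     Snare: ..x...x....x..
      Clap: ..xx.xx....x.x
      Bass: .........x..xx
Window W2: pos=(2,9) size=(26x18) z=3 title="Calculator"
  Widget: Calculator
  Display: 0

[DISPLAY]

     ┏┠────────────────────────────┨              
     ┃┃      ▼1234567890123        ┃              
     ┠┃ HiHat·····██····█··        ┃              
     ┃┃  Kick··█··██·······        ┃              
 ┏━━━━━━━━━━━━━━━━━━━━━━━━┓        ┃              
 ┃ Calculator             ┃        ┃              
 ┠────────────────────────┨        ┃              
 ┃                       0┃        ┃              
 ┃┌───┬───┬───┬───┐       ┃        ┃              
 ┃│ 7 │ 8 │ 9 │ ÷ │       ┃        ┃              
 ┃├───┼───┼───┼───┤       ┃        ┃              
 ┃│ 4 │ 5 │ 6 │ × │       ┃        ┃              
 ┃├───┼───┼───┼───┤       ┃━━━━━━━━┛              
 ┃│ 1 │ 2 │ 3 │ - │       ┃┃                      
 ┃├───┼───┼───┼───┤       ┃┃                      


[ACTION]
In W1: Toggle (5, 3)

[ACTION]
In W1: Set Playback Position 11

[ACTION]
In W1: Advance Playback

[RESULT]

     ┏┠────────────────────────────┨              
     ┃┃      012345678901▼3        ┃              
     ┠┃ HiHat·····██····█··        ┃              
     ┃┃  Kick··█··██·······        ┃              
 ┏━━━━━━━━━━━━━━━━━━━━━━━━┓        ┃              
 ┃ Calculator             ┃        ┃              
 ┠────────────────────────┨        ┃              
 ┃                       0┃        ┃              
 ┃┌───┬───┬───┬───┐       ┃        ┃              
 ┃│ 7 │ 8 │ 9 │ ÷ │       ┃        ┃              
 ┃├───┼───┼───┼───┤       ┃        ┃              
 ┃│ 4 │ 5 │ 6 │ × │       ┃        ┃              
 ┃├───┼───┼───┼───┤       ┃━━━━━━━━┛              
 ┃│ 1 │ 2 │ 3 │ - │       ┃┃                      
 ┃├───┼───┼───┼───┤       ┃┃                      


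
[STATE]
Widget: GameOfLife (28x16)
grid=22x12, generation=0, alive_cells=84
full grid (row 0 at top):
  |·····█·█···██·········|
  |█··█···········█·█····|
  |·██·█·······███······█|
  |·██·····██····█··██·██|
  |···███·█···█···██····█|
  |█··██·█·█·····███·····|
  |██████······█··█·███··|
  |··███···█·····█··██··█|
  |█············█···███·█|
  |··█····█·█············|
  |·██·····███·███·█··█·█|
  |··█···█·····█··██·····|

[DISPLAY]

Gen: 0                      
·····█·█···██·········      
█··█···········█·█····      
·██·█·······███······█      
·██·····██····█··██·██      
···███·█···█···██····█      
█··██·█·█·····███·····      
██████······█··█·███··      
··███···█·····█··██··█      
█············█···███·█      
··█····█·█············      
·██·····███·███·█··█·█      
··█···█·····█··██·····      
                            
                            
                            


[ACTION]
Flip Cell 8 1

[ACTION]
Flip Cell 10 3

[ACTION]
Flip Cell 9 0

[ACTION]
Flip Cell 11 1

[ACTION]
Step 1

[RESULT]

Gen: 1                      
······················      
·████······█··█·······      
█············██████·██      
·█···█··█···█·█·██··██      
·█···███·█··········██      
█·····██······█···█···      
█······█·····█·····█··      
·····█·······██·······      
█·······█········█·██·      
█··█·····██·█·█··█·█··      
█··█···████████·█·····      
·█·█·····█·██·███·····      
                            
                            
                            


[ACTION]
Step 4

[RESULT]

Gen: 5                      
·███··············██··      
█····█·········████·█·      
·····█········█████·██      
················███·██      
···███·······█·█·█···█      
··███···············██      
·············█···█··█·      
···················██·      
███···················      
█·█··········█·····██·      
█··█·········█·····██·      
·███··········█████···      
                            
                            
                            


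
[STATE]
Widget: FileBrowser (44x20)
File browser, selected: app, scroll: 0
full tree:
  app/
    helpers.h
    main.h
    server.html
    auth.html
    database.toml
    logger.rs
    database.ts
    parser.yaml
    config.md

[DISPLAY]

> [-] app/                                  
    helpers.h                               
    main.h                                  
    server.html                             
    auth.html                               
    database.toml                           
    logger.rs                               
    database.ts                             
    parser.yaml                             
    config.md                               
                                            
                                            
                                            
                                            
                                            
                                            
                                            
                                            
                                            
                                            


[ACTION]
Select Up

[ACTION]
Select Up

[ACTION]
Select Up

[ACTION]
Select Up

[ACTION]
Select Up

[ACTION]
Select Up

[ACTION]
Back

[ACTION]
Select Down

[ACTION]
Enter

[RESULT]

  [-] app/                                  
  > helpers.h                               
    main.h                                  
    server.html                             
    auth.html                               
    database.toml                           
    logger.rs                               
    database.ts                             
    parser.yaml                             
    config.md                               
                                            
                                            
                                            
                                            
                                            
                                            
                                            
                                            
                                            
                                            


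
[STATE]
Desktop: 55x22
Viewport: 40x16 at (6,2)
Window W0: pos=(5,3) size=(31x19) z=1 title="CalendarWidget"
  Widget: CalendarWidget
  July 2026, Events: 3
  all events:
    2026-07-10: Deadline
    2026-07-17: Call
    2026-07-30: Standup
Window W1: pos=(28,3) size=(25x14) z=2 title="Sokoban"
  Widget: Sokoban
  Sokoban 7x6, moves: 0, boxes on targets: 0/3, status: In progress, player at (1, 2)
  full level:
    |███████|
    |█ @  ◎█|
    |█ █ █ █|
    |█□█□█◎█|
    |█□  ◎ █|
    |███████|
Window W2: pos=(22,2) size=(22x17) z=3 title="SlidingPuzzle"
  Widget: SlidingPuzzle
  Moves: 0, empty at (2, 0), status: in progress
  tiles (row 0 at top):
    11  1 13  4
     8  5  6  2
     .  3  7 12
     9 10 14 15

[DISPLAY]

                ┏━━━━━━━━━━━━━━━━━━━━┓  
━━━━━━━━━━━━━━━━┃ SlidingPuzzle      ┃━━
 CalendarWidget ┠────────────────────┨  
────────────────┃┌────┬────┬────┬────┃──
          July 2┃│ 11 │  1 │ 13 │  4 ┃  
Mo Tu We Th Fr S┃├────┼────┼────┼────┃  
       1  2  3  ┃│  8 │  5 │  6 │  2 ┃  
 6  7  8  9 10* ┃├────┼────┼────┼────┃  
13 14 15 16 17* ┃│    │  3 │  7 │ 12 ┃  
20 21 22 23 24 2┃├────┼────┼────┼────┃  
27 28 29 30* 31 ┃│  9 │ 10 │ 14 │ 15 ┃  
                ┃└────┴────┴────┴────┃  
                ┃Moves: 0            ┃  
                ┃                    ┃  
                ┃                    ┃━━
                ┃                    ┃  


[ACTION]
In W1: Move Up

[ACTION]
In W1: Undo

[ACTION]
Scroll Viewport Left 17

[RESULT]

                      ┏━━━━━━━━━━━━━━━━━
     ┏━━━━━━━━━━━━━━━━┃ SlidingPuzzle   
     ┃ CalendarWidget ┠─────────────────
     ┠────────────────┃┌────┬────┬────┬─
     ┃          July 2┃│ 11 │  1 │ 13 │ 
     ┃Mo Tu We Th Fr S┃├────┼────┼────┼─
     ┃       1  2  3  ┃│  8 │  5 │  6 │ 
     ┃ 6  7  8  9 10* ┃├────┼────┼────┼─
     ┃13 14 15 16 17* ┃│    │  3 │  7 │ 
     ┃20 21 22 23 24 2┃├────┼────┼────┼─
     ┃27 28 29 30* 31 ┃│  9 │ 10 │ 14 │ 
     ┃                ┃└────┴────┴────┴─
     ┃                ┃Moves: 0         
     ┃                ┃                 
     ┃                ┃                 
     ┃                ┃                 


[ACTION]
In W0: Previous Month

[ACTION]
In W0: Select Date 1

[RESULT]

                      ┏━━━━━━━━━━━━━━━━━
     ┏━━━━━━━━━━━━━━━━┃ SlidingPuzzle   
     ┃ CalendarWidget ┠─────────────────
     ┠────────────────┃┌────┬────┬────┬─
     ┃          June 2┃│ 11 │  1 │ 13 │ 
     ┃Mo Tu We Th Fr S┃├────┼────┼────┼─
     ┃[ 1]  2  3  4  5┃│  8 │  5 │  6 │ 
     ┃ 8  9 10 11 12 1┃├────┼────┼────┼─
     ┃15 16 17 18 19 2┃│    │  3 │  7 │ 
     ┃22 23 24 25 26 2┃├────┼────┼────┼─
     ┃29 30           ┃│  9 │ 10 │ 14 │ 
     ┃                ┃└────┴────┴────┴─
     ┃                ┃Moves: 0         
     ┃                ┃                 
     ┃                ┃                 
     ┃                ┃                 


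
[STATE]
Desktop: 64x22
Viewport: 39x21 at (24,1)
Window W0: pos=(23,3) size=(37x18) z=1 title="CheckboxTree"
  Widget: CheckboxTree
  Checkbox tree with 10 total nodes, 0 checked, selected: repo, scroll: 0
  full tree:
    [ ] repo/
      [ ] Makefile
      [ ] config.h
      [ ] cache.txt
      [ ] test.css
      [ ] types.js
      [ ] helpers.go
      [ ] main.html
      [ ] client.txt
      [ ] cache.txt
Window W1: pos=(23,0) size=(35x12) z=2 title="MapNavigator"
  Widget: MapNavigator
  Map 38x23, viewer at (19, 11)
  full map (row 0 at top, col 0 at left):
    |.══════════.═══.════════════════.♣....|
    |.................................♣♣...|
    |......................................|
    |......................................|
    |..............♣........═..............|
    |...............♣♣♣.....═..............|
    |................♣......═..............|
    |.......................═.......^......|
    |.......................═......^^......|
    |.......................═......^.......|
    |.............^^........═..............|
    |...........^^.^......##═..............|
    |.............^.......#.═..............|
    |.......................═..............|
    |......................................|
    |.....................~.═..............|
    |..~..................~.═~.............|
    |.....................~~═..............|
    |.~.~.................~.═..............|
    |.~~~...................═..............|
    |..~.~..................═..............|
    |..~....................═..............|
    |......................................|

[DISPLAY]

 MapNavigator                    ┃     
─────────────────────────────────┨     
....................═.......^....┃━┓   
....................═......^^....┃ ┃   
....................═......^.....┃─┨   
..........^^........═............┃ ┃   
........^^.^....@.##═............┃ ┃   
..........^.......#.═............┃ ┃   
....................═............┃ ┃   
.................................┃ ┃   
━━━━━━━━━━━━━━━━━━━━━━━━━━━━━━━━━┛ ┃   
   [ ] helpers.go                  ┃   
   [ ] main.html                   ┃   
   [ ] client.txt                  ┃   
   [ ] cache.txt                   ┃   
                                   ┃   
                                   ┃   
                                   ┃   
                                   ┃   
━━━━━━━━━━━━━━━━━━━━━━━━━━━━━━━━━━━┛   
                                       


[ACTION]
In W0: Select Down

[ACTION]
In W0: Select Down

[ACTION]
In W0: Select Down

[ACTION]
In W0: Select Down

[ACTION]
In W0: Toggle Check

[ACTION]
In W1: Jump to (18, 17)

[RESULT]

 MapNavigator                    ┃     
─────────────────────────────────┨     
.....................═...........┃━┓   
.................................┃ ┃   
...................~.═...........┃─┨   
~..................~.═~..........┃ ┃   
................@..~~═...........┃ ┃   
.~.................~.═...........┃ ┃   
~~...................═...........┃ ┃   
~.~..................═...........┃ ┃   
━━━━━━━━━━━━━━━━━━━━━━━━━━━━━━━━━┛ ┃   
   [ ] helpers.go                  ┃   
   [ ] main.html                   ┃   
   [ ] client.txt                  ┃   
   [ ] cache.txt                   ┃   
                                   ┃   
                                   ┃   
                                   ┃   
                                   ┃   
━━━━━━━━━━━━━━━━━━━━━━━━━━━━━━━━━━━┛   
                                       
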